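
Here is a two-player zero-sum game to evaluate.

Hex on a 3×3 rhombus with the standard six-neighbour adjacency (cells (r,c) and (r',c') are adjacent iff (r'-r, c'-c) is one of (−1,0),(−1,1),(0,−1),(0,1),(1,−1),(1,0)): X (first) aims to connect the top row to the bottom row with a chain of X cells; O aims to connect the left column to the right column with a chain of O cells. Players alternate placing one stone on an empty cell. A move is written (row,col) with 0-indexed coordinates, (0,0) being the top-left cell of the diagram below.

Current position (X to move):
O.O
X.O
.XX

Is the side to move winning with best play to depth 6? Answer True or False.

p1 X@[O.O/X.O/.XX]: (0,1)[OXO/X.O/.XX]+1* (1,1)[O.O/XXO/.XX]-1 (2,0)[O.O/X.O/XXX]-1
p2 O@[OXO/X.O/.XX]: (1,1)[OXO/XOO/.XX]-1* (2,0)[OXO/X.O/OXX]-1
p3 X@[OXO/XOO/.XX]: (2,0)[OXO/XOO/XXX]+1*
p4 O@[OXO/XOO/XXX] terminal -1; root [O.O/X.O/.XX] d6

X winning at [O.O/X.O/.XX]: True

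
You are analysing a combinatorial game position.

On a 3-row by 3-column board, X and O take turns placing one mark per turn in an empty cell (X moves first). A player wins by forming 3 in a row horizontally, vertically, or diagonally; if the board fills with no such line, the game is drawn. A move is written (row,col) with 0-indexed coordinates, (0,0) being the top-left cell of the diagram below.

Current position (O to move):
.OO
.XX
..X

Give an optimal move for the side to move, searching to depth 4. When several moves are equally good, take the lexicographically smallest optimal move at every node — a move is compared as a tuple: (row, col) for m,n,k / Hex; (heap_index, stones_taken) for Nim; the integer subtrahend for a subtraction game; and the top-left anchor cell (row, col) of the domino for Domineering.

O's best at [.OO/.XX/..X]: (0,0)

p1 O@[.OO/.XX/..X]: (0,0)[OOO/.XX/..X]+1* (1,0)[.OO/OXX/..X]-1 (2,0)[.OO/.XX/O.X]-1 (2,1)[.OO/.XX/.OX]-1
p2 X@[OOO/.XX/..X] terminal -1; root [.OO/.XX/..X] d4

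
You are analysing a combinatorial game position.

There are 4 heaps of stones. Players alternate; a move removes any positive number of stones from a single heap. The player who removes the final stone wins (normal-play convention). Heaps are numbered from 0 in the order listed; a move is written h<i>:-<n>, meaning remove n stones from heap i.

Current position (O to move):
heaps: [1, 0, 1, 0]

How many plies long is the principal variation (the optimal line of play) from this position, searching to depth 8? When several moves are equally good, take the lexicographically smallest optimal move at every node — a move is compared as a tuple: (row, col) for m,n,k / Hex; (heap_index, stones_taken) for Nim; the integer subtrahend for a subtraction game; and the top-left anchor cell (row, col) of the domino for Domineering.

PV length from [(1,0,1,0)]: 2 plies

p1 O@[(1,0,1,0)]: h0:-1[(0,0,1,0)]-1* h2:-1[(1,0,0,0)]-1
p2 X@[(0,0,1,0)]: h2:-1[(0,0,0,0)]+1*
p3 O@[(0,0,0,0)] terminal -1; root [(1,0,1,0)] d8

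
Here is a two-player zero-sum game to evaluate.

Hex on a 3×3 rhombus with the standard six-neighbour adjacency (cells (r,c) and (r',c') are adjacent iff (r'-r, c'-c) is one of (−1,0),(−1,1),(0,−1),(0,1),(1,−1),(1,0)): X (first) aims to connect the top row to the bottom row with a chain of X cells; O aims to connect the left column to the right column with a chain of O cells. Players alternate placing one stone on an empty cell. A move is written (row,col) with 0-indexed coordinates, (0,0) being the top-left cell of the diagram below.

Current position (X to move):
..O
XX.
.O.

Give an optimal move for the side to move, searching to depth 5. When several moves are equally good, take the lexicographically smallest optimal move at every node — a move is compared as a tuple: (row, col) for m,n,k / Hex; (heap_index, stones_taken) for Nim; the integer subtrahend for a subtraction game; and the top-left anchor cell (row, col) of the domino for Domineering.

ply 1, X at ..O/XX./.O. | (0,0)=-1→X.O/XX./.O.; (0,1)=-1→.XO/XX./.O.; (1,2)=+1→..O/XXX/.O.*; (2,0)=+1→..O/XX./XO.; (2,2)=+1→..O/XX./.OX
ply 2, O at ..O/XXX/.O. | (0,0)=-1→O.O/XXX/.O.*; (0,1)=-1→.OO/XXX/.O.; (2,0)=-1→..O/XXX/OO.; (2,2)=-1→..O/XXX/.OO
ply 3, X at O.O/XXX/.O. | (0,1)=+1→OXO/XXX/.O.*; (2,0)=-1→O.O/XXX/XO.; (2,2)=-1→O.O/XXX/.OX
ply 4, O at OXO/XXX/.O. | (2,0)=-1→OXO/XXX/OO.*; (2,2)=-1→OXO/XXX/.OO
ply 5, X at OXO/XXX/OO. | (2,2)=+1→OXO/XXX/OOX*
ply 6: OXO/XXX/OOX is terminal -1 (O); from ..O/XX./.O. depth 5

X's best at [..O/XX./.O.]: (1,2)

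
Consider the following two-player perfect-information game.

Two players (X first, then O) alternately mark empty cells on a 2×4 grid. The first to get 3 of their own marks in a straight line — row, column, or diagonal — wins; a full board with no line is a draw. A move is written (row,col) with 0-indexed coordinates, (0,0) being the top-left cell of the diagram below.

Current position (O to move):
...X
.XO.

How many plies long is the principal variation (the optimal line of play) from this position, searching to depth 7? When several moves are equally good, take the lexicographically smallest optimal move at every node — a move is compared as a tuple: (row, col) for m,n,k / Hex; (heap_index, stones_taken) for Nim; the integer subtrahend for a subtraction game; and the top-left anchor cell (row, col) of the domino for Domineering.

ply 1, O at ...X/.XO. | (0,0)=+0→O..X/.XO.*; (0,1)=+0→.O.X/.XO.; (0,2)=+0→..OX/.XO.; (1,0)=+0→...X/OXO.; (1,3)=+0→...X/.XOO
ply 2, X at O..X/.XO. | (0,1)=+0→OX.X/.XO.*; (0,2)=+0→O.XX/.XO.; (1,0)=+0→O..X/XXO.; (1,3)=+0→O..X/.XOX
ply 3, O at OX.X/.XO. | (0,2)=+0→OXOX/.XO.*; (1,0)=-1→OX.X/OXO.; (1,3)=-1→OX.X/.XOO
ply 4, X at OXOX/.XO. | (1,0)=+0→OXOX/XXO.*; (1,3)=+0→OXOX/.XOX
ply 5, O at OXOX/XXO. | (1,3)=+0→OXOX/XXOO*
ply 6: OXOX/XXOO is terminal +0 (X); from ...X/.XO. depth 7

PV length from [...X/.XO.]: 5 plies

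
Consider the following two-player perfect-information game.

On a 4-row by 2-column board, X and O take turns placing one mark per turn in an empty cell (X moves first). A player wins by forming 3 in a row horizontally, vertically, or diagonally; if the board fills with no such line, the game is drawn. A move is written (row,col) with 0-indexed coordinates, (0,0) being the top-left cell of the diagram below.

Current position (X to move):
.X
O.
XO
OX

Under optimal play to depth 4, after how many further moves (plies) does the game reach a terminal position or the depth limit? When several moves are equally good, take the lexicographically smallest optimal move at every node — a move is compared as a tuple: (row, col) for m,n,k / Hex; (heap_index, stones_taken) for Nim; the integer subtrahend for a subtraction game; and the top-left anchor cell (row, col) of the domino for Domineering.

PV length from [.X/O./XO/OX]: 2 plies

p1 X@[.X/O./XO/OX]: (0,0)[XX/O./XO/OX]+0* (1,1)[.X/OX/XO/OX]+0
p2 O@[XX/O./XO/OX]: (1,1)[XX/OO/XO/OX]+0*
p3 X@[XX/OO/XO/OX] terminal +0; root [.X/O./XO/OX] d4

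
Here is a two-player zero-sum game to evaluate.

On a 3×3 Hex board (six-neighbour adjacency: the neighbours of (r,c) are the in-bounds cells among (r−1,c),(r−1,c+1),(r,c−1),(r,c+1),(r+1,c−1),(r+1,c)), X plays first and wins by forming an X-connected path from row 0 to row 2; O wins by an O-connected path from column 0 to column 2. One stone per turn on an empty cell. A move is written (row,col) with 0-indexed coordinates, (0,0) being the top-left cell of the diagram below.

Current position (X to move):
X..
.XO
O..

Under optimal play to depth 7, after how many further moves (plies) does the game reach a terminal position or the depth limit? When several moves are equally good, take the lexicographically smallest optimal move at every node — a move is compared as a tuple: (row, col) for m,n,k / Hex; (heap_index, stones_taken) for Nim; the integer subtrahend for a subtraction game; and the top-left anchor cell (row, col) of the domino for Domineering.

PV length from [X../.XO/O..]: 3 plies

ply 1, X at X../.XO/O.. | (0,1)=-1→XX./.XO/O..; (0,2)=-1→X.X/.XO/O..; (1,0)=-1→X../XXO/O..; (2,1)=+1→X../.XO/OX.*; (2,2)=-1→X../.XO/O.X
ply 2, O at X../.XO/OX. | (0,1)=-1→XO./.XO/OX.*; (0,2)=-1→X.O/.XO/OX.; (1,0)=-1→X../OXO/OX.; (2,2)=-1→X../.XO/OXO
ply 3, X at XO./.XO/OX. | (0,2)=+1→XOX/.XO/OX.*; (1,0)=+1→XO./XXO/OX.; (2,2)=+1→XO./.XO/OXX
ply 4: XOX/.XO/OX. is terminal -1 (O); from X../.XO/O.. depth 7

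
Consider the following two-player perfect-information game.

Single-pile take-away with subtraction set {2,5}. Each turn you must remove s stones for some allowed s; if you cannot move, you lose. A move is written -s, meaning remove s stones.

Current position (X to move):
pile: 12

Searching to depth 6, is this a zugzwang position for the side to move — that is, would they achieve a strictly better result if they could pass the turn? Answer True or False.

[12] X move#1: -2:-1/10, -5:+1/7*
[7] O move#2: -2:-1/5*, -5:-1/2
[5] X move#3: -2:-1/3, -5:+1/0*
[0] end (terminal -1, O#4); searched 12 to 6
pass branch (O moves first from the same position):
  | [12] O move#1: -2:-1/10, -5:+1/7*
  | [7] X move#2: -2:-1/5*, -5:-1/2
  | [5] O move#3: -2:-1/3, -5:+1/0*
  | [0] end (terminal -1, X#4); searched 12 to 6
X moving scores +1; X passing scores -1

zugzwang(12, X) = False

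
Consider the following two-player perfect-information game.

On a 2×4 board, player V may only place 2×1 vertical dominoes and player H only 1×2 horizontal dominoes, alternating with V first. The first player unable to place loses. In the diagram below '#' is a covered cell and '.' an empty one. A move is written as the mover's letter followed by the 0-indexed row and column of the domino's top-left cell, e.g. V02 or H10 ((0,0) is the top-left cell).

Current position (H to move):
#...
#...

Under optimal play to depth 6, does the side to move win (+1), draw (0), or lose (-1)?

ply 1, H at #.../#... | H01=+1→###./#...*; H02=+1→#.##/#...; H11=+1→#.../###.; H12=+1→#.../#.##
ply 2, V at ###./#... | V03=-1→####/#..#*
ply 3, H at ####/#..# | H11=+1→####/####*
ply 4: ####/#### is terminal -1 (V); from #.../#... depth 6

value(#.../#..., H) = +1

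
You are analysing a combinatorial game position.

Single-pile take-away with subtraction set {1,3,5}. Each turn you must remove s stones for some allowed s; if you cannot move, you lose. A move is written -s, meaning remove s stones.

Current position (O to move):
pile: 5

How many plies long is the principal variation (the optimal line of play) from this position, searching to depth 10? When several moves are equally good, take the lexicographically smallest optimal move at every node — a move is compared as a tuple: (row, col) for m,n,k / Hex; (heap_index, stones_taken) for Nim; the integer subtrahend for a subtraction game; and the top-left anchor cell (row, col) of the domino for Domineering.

p1 O@[5]: -1[4]+1* -3[2]+1 -5[0]+1
p2 X@[4]: -1[3]-1* -3[1]-1
p3 O@[3]: -1[2]+1* -3[0]+1
p4 X@[2]: -1[1]-1*
p5 O@[1]: -1[0]+1*
p6 X@[0] terminal -1; root [5] d10

PV length from [5]: 5 plies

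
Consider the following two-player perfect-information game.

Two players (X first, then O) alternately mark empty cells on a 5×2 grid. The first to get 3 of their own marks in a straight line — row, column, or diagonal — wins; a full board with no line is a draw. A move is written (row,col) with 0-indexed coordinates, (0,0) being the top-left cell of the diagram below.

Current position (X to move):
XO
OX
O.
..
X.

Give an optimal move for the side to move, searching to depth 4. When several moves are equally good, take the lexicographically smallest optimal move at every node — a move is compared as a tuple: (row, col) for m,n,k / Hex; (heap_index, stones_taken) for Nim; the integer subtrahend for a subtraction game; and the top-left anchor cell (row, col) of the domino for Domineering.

[XO/OX/O./../X.] X move#1: (2,1):-1/XO/OX/OX/../X., (3,0):+0/XO/OX/O./X./X.*, (3,1):-1/XO/OX/O./.X/X., (4,1):-1/XO/OX/O./../XX
[XO/OX/O./X./X.] O move#2: (2,1):+0/XO/OX/OO/X./X.*, (3,1):+0/XO/OX/O./XO/X., (4,1):+0/XO/OX/O./X./XO
[XO/OX/OO/X./X.] X move#3: (3,1):+0/XO/OX/OO/XX/X.*, (4,1):+0/XO/OX/OO/X./XX
[XO/OX/OO/XX/X.] O move#4: (4,1):+0/XO/OX/OO/XX/XO*
[XO/OX/OO/XX/XO] end (terminal +0, X#5); searched XO/OX/O./../X. to 4

X's best at [XO/OX/O./../X.]: (3,0)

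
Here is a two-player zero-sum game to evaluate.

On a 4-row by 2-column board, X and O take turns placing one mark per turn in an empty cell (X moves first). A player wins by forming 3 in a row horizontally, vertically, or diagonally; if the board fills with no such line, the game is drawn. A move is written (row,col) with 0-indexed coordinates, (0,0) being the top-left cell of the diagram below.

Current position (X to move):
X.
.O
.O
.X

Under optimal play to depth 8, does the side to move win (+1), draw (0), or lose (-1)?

[X./.O/.O/.X] X move#1: (0,1):+0/XX/.O/.O/.X*, (1,0):-1/X./XO/.O/.X, (2,0):-1/X./.O/XO/.X, (3,0):-1/X./.O/.O/XX
[XX/.O/.O/.X] O move#2: (1,0):+0/XX/OO/.O/.X*, (2,0):+0/XX/.O/OO/.X, (3,0):+0/XX/.O/.O/OX
[XX/OO/.O/.X] X move#3: (2,0):+0/XX/OO/XO/.X*, (3,0):+0/XX/OO/.O/XX
[XX/OO/XO/.X] O move#4: (3,0):+0/XX/OO/XO/OX*
[XX/OO/XO/OX] end (terminal +0, X#5); searched X./.O/.O/.X to 8

value(X./.O/.O/.X, X) = 0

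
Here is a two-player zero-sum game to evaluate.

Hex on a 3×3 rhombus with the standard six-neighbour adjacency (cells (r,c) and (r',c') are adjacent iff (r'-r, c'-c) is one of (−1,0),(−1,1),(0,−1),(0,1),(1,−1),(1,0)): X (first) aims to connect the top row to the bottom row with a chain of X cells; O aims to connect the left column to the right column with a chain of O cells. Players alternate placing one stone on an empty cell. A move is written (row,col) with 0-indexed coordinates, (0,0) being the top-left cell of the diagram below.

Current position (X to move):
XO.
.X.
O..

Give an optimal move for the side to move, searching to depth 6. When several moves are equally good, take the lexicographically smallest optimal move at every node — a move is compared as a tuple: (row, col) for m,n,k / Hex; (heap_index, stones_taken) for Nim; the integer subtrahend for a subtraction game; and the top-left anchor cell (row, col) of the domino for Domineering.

X's best at [XO./.X./O..]: (1,2)

p1 X@[XO./.X./O..]: (0,2)[XOX/.X./O..]-1 (1,0)[XO./XX./O..]-1 (1,2)[XO./.XX/O..]+1* (2,1)[XO./.X./OX.]+1 (2,2)[XO./.X./O.X]+1
p2 O@[XO./.XX/O..]: (0,2)[XOO/.XX/O..]-1* (1,0)[XO./OXX/O..]-1 (2,1)[XO./.XX/OO.]-1 (2,2)[XO./.XX/O.O]-1
p3 X@[XOO/.XX/O..]: (1,0)[XOO/XXX/O..]+1* (2,1)[XOO/.XX/OX.]-1 (2,2)[XOO/.XX/O.X]-1
p4 O@[XOO/XXX/O..]: (2,1)[XOO/XXX/OO.]-1* (2,2)[XOO/XXX/O.O]-1
p5 X@[XOO/XXX/OO.]: (2,2)[XOO/XXX/OOX]+1*
p6 O@[XOO/XXX/OOX] terminal -1; root [XO./.X./O..] d6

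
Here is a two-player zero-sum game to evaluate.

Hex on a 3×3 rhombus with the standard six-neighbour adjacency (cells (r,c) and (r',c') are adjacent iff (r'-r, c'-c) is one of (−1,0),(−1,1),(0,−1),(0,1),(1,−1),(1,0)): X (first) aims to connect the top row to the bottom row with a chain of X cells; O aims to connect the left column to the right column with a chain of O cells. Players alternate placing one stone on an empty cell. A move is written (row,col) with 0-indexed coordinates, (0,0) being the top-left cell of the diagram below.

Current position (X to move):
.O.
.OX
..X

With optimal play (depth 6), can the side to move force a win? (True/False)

ply 1, X at .O./.OX/..X | (0,0)=-1→XO./.OX/..X; (0,2)=+1→.OX/.OX/..X*; (1,0)=-1→.O./XOX/..X; (2,0)=-1→.O./.OX/X.X; (2,1)=-1→.O./.OX/.XX
ply 2: .OX/.OX/..X is terminal -1 (O); from .O./.OX/..X depth 6

X winning at [.O./.OX/..X]: True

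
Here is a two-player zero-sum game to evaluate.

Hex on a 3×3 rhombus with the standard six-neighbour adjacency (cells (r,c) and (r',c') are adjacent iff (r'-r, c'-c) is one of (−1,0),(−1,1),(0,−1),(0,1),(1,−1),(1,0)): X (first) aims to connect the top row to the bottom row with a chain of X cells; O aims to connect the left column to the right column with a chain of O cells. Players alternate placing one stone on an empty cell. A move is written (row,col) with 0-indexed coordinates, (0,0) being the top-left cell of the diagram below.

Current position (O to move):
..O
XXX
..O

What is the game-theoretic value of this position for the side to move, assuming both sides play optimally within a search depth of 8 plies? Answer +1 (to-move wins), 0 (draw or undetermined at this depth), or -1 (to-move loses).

[..O/XXX/..O] O move#1: (0,0):-1/O.O/XXX/..O*, (0,1):-1/.OO/XXX/..O, (2,0):-1/..O/XXX/O.O, (2,1):-1/..O/XXX/.OO
[O.O/XXX/..O] X move#2: (0,1):+1/OXO/XXX/..O*, (2,0):-1/O.O/XXX/X.O, (2,1):-1/O.O/XXX/.XO
[OXO/XXX/..O] O move#3: (2,0):-1/OXO/XXX/O.O*, (2,1):-1/OXO/XXX/.OO
[OXO/XXX/O.O] X move#4: (2,1):+1/OXO/XXX/OXO*
[OXO/XXX/OXO] end (terminal -1, O#5); searched ..O/XXX/..O to 8

value(..O/XXX/..O, O) = -1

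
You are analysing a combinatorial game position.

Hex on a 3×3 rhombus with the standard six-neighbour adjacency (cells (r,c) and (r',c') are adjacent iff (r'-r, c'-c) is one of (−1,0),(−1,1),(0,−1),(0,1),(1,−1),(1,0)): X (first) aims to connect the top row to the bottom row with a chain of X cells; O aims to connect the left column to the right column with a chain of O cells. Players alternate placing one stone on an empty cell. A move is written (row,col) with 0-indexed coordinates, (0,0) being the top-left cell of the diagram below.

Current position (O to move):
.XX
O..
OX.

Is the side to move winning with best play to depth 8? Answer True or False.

O winning at [.XX/O../OX.]: False

p1 O@[.XX/O../OX.]: (0,0)[OXX/O../OX.]-1* (1,1)[.XX/OO./OX.]-1 (1,2)[.XX/O.O/OX.]-1 (2,2)[.XX/O../OXO]-1
p2 X@[OXX/O../OX.]: (1,1)[OXX/OX./OX.]+1* (1,2)[OXX/O.X/OX.]+1 (2,2)[OXX/O../OXX]+1
p3 O@[OXX/OX./OX.] terminal -1; root [.XX/O../OX.] d8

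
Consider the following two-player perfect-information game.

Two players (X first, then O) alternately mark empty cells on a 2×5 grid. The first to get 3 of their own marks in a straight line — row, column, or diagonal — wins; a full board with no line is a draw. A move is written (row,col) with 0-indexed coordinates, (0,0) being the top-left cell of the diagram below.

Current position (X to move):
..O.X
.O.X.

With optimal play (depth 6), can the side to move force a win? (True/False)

X winning at [..O.X/.O.X.]: False

[..O.X/.O.X.] X move#1: (0,0):+0/X.O.X/.O.X.*, (0,1):+0/.XO.X/.O.X., (0,3):+0/..OXX/.O.X., (1,0):-1/..O.X/XO.X., (1,2):+0/..O.X/.OXX., (1,4):-1/..O.X/.O.XX
[X.O.X/.O.X.] O move#2: (0,1):+0/XOO.X/.O.X.*, (0,3):+0/X.OOX/.O.X., (1,0):+0/X.O.X/OO.X., (1,2):+0/X.O.X/.OOX., (1,4):+0/X.O.X/.O.XO
[XOO.X/.O.X.] X move#3: (0,3):+0/XOOXX/.O.X.*, (1,0):-1/XOO.X/XO.X., (1,2):-1/XOO.X/.OXX., (1,4):-1/XOO.X/.O.XX
[XOOXX/.O.X.] O move#4: (1,0):+0/XOOXX/OO.X.*, (1,2):+0/XOOXX/.OOX., (1,4):+0/XOOXX/.O.XO
[XOOXX/OO.X.] X move#5: (1,2):+0/XOOXX/OOXX.*, (1,4):-1/XOOXX/OO.XX
[XOOXX/OOXX.] O move#6: (1,4):+0/XOOXX/OOXXO*
[XOOXX/OOXXO] end (terminal +0, X#7); searched ..O.X/.O.X. to 6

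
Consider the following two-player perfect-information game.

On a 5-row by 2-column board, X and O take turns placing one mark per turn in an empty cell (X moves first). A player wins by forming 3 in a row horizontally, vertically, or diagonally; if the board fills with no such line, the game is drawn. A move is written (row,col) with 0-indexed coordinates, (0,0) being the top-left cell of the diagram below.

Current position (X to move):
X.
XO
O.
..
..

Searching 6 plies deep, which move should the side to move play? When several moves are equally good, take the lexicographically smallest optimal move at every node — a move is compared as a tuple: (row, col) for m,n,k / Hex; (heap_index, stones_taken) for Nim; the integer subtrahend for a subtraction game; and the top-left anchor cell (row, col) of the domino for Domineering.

X's best at [X./XO/O./../..]: (0,1)

ply 1, X at X./XO/O./../.. | (0,1)=+0→XX/XO/O./../..*; (2,1)=+0→X./XO/OX/../..; (3,0)=-1→X./XO/O./X./..; (3,1)=+0→X./XO/O./.X/..; (4,0)=-1→X./XO/O./../X.; (4,1)=-1→X./XO/O./../.X
ply 2, O at XX/XO/O./../.. | (2,1)=+0→XX/XO/OO/../..*; (3,0)=+0→XX/XO/O./O./..; (3,1)=+0→XX/XO/O./.O/..; (4,0)=+0→XX/XO/O./../O.; (4,1)=+0→XX/XO/O./../.O
ply 3, X at XX/XO/OO/../.. | (3,0)=-1→XX/XO/OO/X./..; (3,1)=+0→XX/XO/OO/.X/..*; (4,0)=-1→XX/XO/OO/../X.; (4,1)=-1→XX/XO/OO/../.X
ply 4, O at XX/XO/OO/.X/.. | (3,0)=+0→XX/XO/OO/OX/..*; (4,0)=+0→XX/XO/OO/.X/O.; (4,1)=+0→XX/XO/OO/.X/.O
ply 5, X at XX/XO/OO/OX/.. | (4,0)=+0→XX/XO/OO/OX/X.*; (4,1)=-1→XX/XO/OO/OX/.X
ply 6, O at XX/XO/OO/OX/X. | (4,1)=+0→XX/XO/OO/OX/XO*
ply 7: XX/XO/OO/OX/XO is terminal +0 (X); from X./XO/O./../.. depth 6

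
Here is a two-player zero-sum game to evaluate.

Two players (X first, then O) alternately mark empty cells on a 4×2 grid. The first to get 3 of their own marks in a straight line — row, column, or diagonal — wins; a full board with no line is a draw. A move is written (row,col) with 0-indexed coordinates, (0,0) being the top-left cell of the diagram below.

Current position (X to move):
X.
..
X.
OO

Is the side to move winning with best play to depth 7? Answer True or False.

[X./../X./OO] X move#1: (0,1):+0/XX/../X./OO, (1,0):+1/X./X./X./OO*, (1,1):+0/X./.X/X./OO, (2,1):+0/X./../XX/OO
[X./X./X./OO] end (terminal -1, O#2); searched X./../X./OO to 7

X winning at [X./../X./OO]: True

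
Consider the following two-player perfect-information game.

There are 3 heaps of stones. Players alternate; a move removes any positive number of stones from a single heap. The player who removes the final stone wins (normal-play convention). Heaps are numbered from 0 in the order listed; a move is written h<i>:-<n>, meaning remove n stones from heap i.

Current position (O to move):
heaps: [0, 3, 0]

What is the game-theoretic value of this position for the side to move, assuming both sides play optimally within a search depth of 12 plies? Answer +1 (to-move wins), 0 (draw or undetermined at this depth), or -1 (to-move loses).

value((0,3,0), O) = +1

ply 1, O at (0,3,0) | h1:-1=-1→(0,2,0); h1:-2=-1→(0,1,0); h1:-3=+1→(0,0,0)*
ply 2: (0,0,0) is terminal -1 (X); from (0,3,0) depth 12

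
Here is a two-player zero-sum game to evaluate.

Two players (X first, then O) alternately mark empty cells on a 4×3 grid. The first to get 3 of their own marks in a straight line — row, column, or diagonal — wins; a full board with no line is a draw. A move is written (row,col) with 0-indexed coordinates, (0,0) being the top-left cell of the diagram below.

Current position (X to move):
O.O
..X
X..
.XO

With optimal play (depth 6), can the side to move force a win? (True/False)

X winning at [O.O/..X/X../.XO]: False

ply 1, X at O.O/..X/X../.XO | (0,1)=+0→OXO/..X/X../.XO*; (1,0)=-1→O.O/X.X/X../.XO; (1,1)=-1→O.O/.XX/X../.XO; (2,1)=-1→O.O/..X/XX./.XO; (2,2)=-1→O.O/..X/X.X/.XO; (3,0)=-1→O.O/..X/X../XXO
ply 2, O at OXO/..X/X../.XO | (1,0)=-1→OXO/O.X/X../.XO; (1,1)=+0→OXO/.OX/X../.XO*; (2,1)=-1→OXO/..X/XO./.XO; (2,2)=-1→OXO/..X/X.O/.XO; (3,0)=-1→OXO/..X/X../OXO
ply 3, X at OXO/.OX/X../.XO | (1,0)=-1→OXO/XOX/X../.XO; (2,1)=-1→OXO/.OX/XX./.XO; (2,2)=+0→OXO/.OX/X.X/.XO*; (3,0)=-1→OXO/.OX/X../XXO
ply 4, O at OXO/.OX/X.X/.XO | (1,0)=-1→OXO/OOX/X.X/.XO; (2,1)=+0→OXO/.OX/XOX/.XO*; (3,0)=-1→OXO/.OX/X.X/OXO
ply 5, X at OXO/.OX/XOX/.XO | (1,0)=+0→OXO/XOX/XOX/.XO*; (3,0)=-1→OXO/.OX/XOX/XXO
ply 6, O at OXO/XOX/XOX/.XO | (3,0)=+0→OXO/XOX/XOX/OXO*
ply 7: OXO/XOX/XOX/OXO is terminal +0 (X); from O.O/..X/X../.XO depth 6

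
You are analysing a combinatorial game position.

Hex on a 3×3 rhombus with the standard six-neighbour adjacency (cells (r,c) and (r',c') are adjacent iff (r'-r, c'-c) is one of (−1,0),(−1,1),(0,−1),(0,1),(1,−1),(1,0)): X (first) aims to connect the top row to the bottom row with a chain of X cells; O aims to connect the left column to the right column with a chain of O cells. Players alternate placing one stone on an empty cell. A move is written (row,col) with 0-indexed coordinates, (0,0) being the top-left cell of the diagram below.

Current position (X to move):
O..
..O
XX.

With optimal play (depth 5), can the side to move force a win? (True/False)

X winning at [O../..O/XX.]: True

p1 X@[O../..O/XX.]: (0,1)[OX./..O/XX.]+1* (0,2)[O.X/..O/XX.]-1 (1,0)[O../X.O/XX.]-1 (1,1)[O../.XO/XX.]+1 (2,2)[O../..O/XXX]-1
p2 O@[OX./..O/XX.]: (0,2)[OXO/..O/XX.]-1* (1,0)[OX./O.O/XX.]-1 (1,1)[OX./.OO/XX.]-1 (2,2)[OX./..O/XXO]-1
p3 X@[OXO/..O/XX.]: (1,0)[OXO/X.O/XX.]+1* (1,1)[OXO/.XO/XX.]+1 (2,2)[OXO/..O/XXX]+1
p4 O@[OXO/X.O/XX.] terminal -1; root [O../..O/XX.] d5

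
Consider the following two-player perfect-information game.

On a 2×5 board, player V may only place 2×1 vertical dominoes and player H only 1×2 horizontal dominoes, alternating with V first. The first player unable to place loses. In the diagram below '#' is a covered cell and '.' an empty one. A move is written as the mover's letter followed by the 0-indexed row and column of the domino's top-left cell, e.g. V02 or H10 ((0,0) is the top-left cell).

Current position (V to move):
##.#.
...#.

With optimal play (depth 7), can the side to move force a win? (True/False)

V winning at [##.#./...#.]: True

p1 V@[##.#./...#.]: V02[####./..##.]+1* V04[##.##/...##]-1
p2 H@[####./..##.]: H10[####./####.]-1*
p3 V@[####./####.]: V04[#####/#####]+1*
p4 H@[#####/#####] terminal -1; root [##.#./...#.] d7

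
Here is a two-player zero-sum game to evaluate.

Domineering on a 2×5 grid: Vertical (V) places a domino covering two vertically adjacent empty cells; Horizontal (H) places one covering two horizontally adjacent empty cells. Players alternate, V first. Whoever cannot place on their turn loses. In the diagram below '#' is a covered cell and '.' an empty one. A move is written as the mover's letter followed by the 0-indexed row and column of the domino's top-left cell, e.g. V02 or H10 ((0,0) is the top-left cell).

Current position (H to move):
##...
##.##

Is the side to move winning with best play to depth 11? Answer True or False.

H winning at [##.../##.##]: True

p1 H@[##.../##.##]: H02[####./##.##]+1* H03[##.##/##.##]-1
p2 V@[####./##.##] terminal -1; root [##.../##.##] d11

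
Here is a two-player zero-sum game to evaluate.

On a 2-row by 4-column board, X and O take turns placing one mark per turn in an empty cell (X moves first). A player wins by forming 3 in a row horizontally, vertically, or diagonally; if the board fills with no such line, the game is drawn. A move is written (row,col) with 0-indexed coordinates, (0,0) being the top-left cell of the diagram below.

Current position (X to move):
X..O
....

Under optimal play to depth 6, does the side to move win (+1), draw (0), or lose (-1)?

value(X..O/...., X) = 0

ply 1, X at X..O/.... | (0,1)=+0→XX.O/....*; (0,2)=+0→X.XO/....; (1,0)=+0→X..O/X...; (1,1)=+0→X..O/.X..; (1,2)=+0→X..O/..X.; (1,3)=+0→X..O/...X
ply 2, O at XX.O/.... | (0,2)=+0→XXOO/....*; (1,0)=-1→XX.O/O...; (1,1)=-1→XX.O/.O..; (1,2)=-1→XX.O/..O.; (1,3)=-1→XX.O/...O
ply 3, X at XXOO/.... | (1,0)=+0→XXOO/X...*; (1,1)=+0→XXOO/.X..; (1,2)=+0→XXOO/..X.; (1,3)=+0→XXOO/...X
ply 4, O at XXOO/X... | (1,1)=+0→XXOO/XO..*; (1,2)=+0→XXOO/X.O.; (1,3)=+0→XXOO/X..O
ply 5, X at XXOO/XO.. | (1,2)=+0→XXOO/XOX.*; (1,3)=+0→XXOO/XO.X
ply 6, O at XXOO/XOX. | (1,3)=+0→XXOO/XOXO*
ply 7: XXOO/XOXO is terminal +0 (X); from X..O/.... depth 6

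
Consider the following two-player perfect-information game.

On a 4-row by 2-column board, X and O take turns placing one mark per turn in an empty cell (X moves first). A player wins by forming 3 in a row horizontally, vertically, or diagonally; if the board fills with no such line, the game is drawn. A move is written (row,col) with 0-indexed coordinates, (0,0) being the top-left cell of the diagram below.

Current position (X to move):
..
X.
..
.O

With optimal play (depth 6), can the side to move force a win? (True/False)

[../X./../.O] X move#1: (0,0):+0/X./X./../.O, (0,1):+0/.X/X./../.O, (1,1):+0/../XX/../.O, (2,0):+1/../X./X./.O*, (2,1):+0/../X./.X/.O, (3,0):+0/../X./../XO
[../X./X./.O] O move#2: (0,0):-1/O./X./X./.O*, (0,1):-1/.O/X./X./.O, (1,1):-1/../XO/X./.O, (2,1):-1/../X./XO/.O, (3,0):-1/../X./X./OO
[O./X./X./.O] X move#3: (0,1):+0/OX/X./X./.O, (1,1):+0/O./XX/X./.O, (2,1):+0/O./X./XX/.O, (3,0):+1/O./X./X./XO*
[O./X./X./XO] end (terminal -1, O#4); searched ../X./../.O to 6

X winning at [../X./../.O]: True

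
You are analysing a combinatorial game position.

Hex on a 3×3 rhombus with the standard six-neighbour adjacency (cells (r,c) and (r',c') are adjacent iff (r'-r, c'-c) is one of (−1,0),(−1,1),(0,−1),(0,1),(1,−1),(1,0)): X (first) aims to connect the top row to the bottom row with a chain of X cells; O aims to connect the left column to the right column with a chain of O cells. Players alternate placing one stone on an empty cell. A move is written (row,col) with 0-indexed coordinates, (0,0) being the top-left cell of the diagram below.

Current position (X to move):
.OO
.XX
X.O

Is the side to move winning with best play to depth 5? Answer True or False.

[.OO/.XX/X.O] X move#1: (0,0):-1/XOO/.XX/X.O*, (1,0):-1/.OO/XXX/X.O, (2,1):-1/.OO/.XX/XXO
[XOO/.XX/X.O] O move#2: (1,0):+1/XOO/OXX/X.O*, (2,1):-1/XOO/.XX/XOO
[XOO/OXX/X.O] end (terminal -1, X#3); searched .OO/.XX/X.O to 5

X winning at [.OO/.XX/X.O]: False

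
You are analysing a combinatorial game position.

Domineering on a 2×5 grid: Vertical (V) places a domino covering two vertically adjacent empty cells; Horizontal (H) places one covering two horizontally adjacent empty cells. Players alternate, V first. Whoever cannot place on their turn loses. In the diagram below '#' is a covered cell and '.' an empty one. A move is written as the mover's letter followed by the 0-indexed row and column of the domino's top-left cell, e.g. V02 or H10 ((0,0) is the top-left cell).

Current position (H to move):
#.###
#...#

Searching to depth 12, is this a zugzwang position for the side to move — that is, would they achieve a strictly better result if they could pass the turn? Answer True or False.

zugzwang(#.###/#...#, H) = False

ply 1, H at #.###/#...# | H11=+1→#.###/###.#*; H12=-1→#.###/#.###
ply 2: #.###/###.# is terminal -1 (V); from #.###/#...# depth 12
pass branch (V moves first from the same position):
  | ply 1, V at #.###/#...# | V01=-1→#####/##..#*
  | ply 2, H at #####/##..# | H12=+1→#####/#####*
  | ply 3: #####/##### is terminal -1 (V); from #.###/#...# depth 12
H moving scores +1; H passing scores +1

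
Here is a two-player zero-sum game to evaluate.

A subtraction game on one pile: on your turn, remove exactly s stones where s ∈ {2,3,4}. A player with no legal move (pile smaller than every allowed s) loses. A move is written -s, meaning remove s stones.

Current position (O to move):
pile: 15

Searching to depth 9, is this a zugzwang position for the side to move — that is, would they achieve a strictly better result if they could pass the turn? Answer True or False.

zugzwang(15, O) = False

ply 1, O at 15 | -2=+1→13*; -3=+1→12; -4=-1→11
ply 2, X at 13 | -2=-1→11*; -3=-1→10; -4=-1→9
ply 3, O at 11 | -2=-1→9; -3=-1→8; -4=+1→7*
ply 4, X at 7 | -2=-1→5*; -3=-1→4; -4=-1→3
ply 5, O at 5 | -2=-1→3; -3=-1→2; -4=+1→1*
ply 6: 1 is terminal -1 (X); from 15 depth 9
suppose O passes — search the same position with X to move:
pass> ply 1, X at 15 | -2=+1→13*; -3=+1→12; -4=-1→11
pass> ply 2, O at 13 | -2=-1→11*; -3=-1→10; -4=-1→9
pass> ply 3, X at 11 | -2=-1→9; -3=-1→8; -4=+1→7*
pass> ply 4, O at 7 | -2=-1→5*; -3=-1→4; -4=-1→3
pass> ply 5, X at 5 | -2=-1→3; -3=-1→2; -4=+1→1*
pass> ply 6: 1 is terminal -1 (O); from 15 depth 9
for O: play +1, pass -1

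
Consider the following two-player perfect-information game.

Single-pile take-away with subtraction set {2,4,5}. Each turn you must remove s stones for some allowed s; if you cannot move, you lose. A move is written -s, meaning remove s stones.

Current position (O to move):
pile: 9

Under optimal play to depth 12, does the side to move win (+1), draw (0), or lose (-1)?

ply 1, O at 9 | -2=+1→7*; -4=-1→5; -5=-1→4
ply 2, X at 7 | -2=-1→5*; -4=-1→3; -5=-1→2
ply 3, O at 5 | -2=-1→3; -4=+1→1*; -5=+1→0
ply 4: 1 is terminal -1 (X); from 9 depth 12

value(9, O) = +1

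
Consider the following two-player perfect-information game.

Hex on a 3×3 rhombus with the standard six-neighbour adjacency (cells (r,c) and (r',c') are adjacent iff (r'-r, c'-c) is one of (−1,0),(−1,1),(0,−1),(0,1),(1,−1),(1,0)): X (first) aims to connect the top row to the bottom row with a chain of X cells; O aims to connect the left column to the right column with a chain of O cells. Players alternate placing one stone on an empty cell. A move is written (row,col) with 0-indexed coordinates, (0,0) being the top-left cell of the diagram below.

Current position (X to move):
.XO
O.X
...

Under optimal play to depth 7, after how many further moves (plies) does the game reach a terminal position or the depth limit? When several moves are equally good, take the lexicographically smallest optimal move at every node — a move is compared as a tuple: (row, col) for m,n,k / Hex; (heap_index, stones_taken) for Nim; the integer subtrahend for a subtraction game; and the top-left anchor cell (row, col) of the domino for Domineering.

p1 X@[.XO/O.X/...]: (0,0)[XXO/O.X/...]-1 (1,1)[.XO/OXX/...]+1* (2,0)[.XO/O.X/X..]-1 (2,1)[.XO/O.X/.X.]-1 (2,2)[.XO/O.X/..X]-1
p2 O@[.XO/OXX/...]: (0,0)[OXO/OXX/...]-1* (2,0)[.XO/OXX/O..]-1 (2,1)[.XO/OXX/.O.]-1 (2,2)[.XO/OXX/..O]-1
p3 X@[OXO/OXX/...]: (2,0)[OXO/OXX/X..]+1* (2,1)[OXO/OXX/.X.]+1 (2,2)[OXO/OXX/..X]+1
p4 O@[OXO/OXX/X..] terminal -1; root [.XO/O.X/...] d7

PV length from [.XO/O.X/...]: 3 plies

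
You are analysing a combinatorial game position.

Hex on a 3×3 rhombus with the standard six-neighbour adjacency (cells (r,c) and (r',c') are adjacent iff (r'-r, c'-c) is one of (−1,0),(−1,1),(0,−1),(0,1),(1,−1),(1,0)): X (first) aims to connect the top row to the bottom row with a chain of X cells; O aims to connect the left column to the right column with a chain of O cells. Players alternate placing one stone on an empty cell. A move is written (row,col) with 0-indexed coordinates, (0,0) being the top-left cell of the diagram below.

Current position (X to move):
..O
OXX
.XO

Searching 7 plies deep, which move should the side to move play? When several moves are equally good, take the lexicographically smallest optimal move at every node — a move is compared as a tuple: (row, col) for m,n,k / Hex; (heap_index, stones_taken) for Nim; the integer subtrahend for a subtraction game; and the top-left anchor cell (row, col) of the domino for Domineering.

X's best at [..O/OXX/.XO]: (0,1)

p1 X@[..O/OXX/.XO]: (0,0)[X.O/OXX/.XO]-1 (0,1)[.XO/OXX/.XO]+1* (2,0)[..O/OXX/XXO]-1
p2 O@[.XO/OXX/.XO] terminal -1; root [..O/OXX/.XO] d7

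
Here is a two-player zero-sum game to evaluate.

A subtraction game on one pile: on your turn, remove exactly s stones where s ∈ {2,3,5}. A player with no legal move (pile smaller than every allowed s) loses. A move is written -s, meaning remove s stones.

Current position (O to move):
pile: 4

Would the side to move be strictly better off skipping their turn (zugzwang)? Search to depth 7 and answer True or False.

zugzwang(4, O) = False

p1 O@[4]: -2[2]-1 -3[1]+1*
p2 X@[1] terminal -1; root [4] d7
pass branch (X moves first from the same position):
  | p1 X@[4]: -2[2]-1 -3[1]+1*
  | p2 O@[1] terminal -1; root [4] d7
O moving scores +1; O passing scores -1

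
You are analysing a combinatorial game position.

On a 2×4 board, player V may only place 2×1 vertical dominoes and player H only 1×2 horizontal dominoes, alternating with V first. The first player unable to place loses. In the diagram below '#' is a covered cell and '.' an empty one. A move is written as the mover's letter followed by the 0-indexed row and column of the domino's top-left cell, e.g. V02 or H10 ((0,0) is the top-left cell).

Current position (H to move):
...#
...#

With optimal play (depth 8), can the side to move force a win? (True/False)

H winning at [...#/...#]: True

[...#/...#] H move#1: H00:+1/##.#/...#*, H01:+1/.###/...#, H10:+1/...#/##.#, H11:+1/...#/.###
[##.#/...#] V move#2: V02:-1/####/..##*
[####/..##] H move#3: H10:+1/####/####*
[####/####] end (terminal -1, V#4); searched ...#/...# to 8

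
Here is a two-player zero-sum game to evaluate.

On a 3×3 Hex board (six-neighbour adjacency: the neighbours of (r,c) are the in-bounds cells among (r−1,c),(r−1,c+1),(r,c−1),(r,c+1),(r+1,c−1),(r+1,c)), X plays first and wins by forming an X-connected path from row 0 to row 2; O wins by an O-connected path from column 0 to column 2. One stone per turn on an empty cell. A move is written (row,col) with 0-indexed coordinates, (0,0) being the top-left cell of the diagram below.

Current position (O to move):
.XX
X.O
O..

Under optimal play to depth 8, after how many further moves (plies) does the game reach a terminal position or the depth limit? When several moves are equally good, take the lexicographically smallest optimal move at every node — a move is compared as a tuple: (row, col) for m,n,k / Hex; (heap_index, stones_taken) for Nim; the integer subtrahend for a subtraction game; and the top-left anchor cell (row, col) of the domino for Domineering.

p1 O@[.XX/X.O/O..]: (0,0)[OXX/X.O/O..]+1* (1,1)[.XX/XOO/O..]+1 (2,1)[.XX/X.O/OO.]+1 (2,2)[.XX/X.O/O.O]+1
p2 X@[OXX/X.O/O..]: (1,1)[OXX/XXO/O..]-1* (2,1)[OXX/X.O/OX.]-1 (2,2)[OXX/X.O/O.X]-1
p3 O@[OXX/XXO/O..]: (2,1)[OXX/XXO/OO.]+1* (2,2)[OXX/XXO/O.O]-1
p4 X@[OXX/XXO/OO.] terminal -1; root [.XX/X.O/O..] d8

PV length from [.XX/X.O/O..]: 3 plies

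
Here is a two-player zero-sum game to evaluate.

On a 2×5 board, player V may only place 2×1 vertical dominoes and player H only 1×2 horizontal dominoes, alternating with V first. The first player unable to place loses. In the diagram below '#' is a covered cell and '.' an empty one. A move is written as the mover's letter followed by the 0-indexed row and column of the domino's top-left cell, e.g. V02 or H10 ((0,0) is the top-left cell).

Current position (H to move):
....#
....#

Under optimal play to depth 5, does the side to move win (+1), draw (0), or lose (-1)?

[....#/....#] H move#1: H00:-1/##..#/....#, H01:+1/.##.#/....#*, H02:-1/..###/....#, H10:-1/....#/##..#, H11:+1/....#/.##.#, H12:-1/....#/..###
[.##.#/....#] V move#2: V00:-1/###.#/#...#*, V03:-1/.####/...##
[###.#/#...#] H move#3: H11:-1/###.#/###.#, H12:+1/###.#/#.###*
[###.#/#.###] end (terminal -1, V#4); searched ....#/....# to 5

value(....#/....#, H) = +1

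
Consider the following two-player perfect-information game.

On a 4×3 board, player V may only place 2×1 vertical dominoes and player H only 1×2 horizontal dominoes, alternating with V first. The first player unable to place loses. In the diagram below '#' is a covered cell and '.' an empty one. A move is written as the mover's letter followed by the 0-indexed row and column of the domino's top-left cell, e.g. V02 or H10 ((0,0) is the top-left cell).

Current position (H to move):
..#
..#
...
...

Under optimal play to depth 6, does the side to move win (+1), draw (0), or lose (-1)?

value(..#/..#/.../..., H) = -1

[..#/..#/.../...] H move#1: H00:-1/###/..#/.../...*, H10:-1/..#/###/.../..., H20:-1/..#/..#/##./..., H21:-1/..#/..#/.##/..., H30:-1/..#/..#/.../##., H31:-1/..#/..#/.../.##
[###/..#/.../...] V move#2: V10:-1/###/#.#/#../..., V11:+1/###/.##/.#./...*, V20:-1/###/..#/#../#.., V21:+1/###/..#/.#./.#., V22:-1/###/..#/..#/..#
[###/.##/.#./...] H move#3: H30:-1/###/.##/.#./##.*, H31:-1/###/.##/.#./.##
[###/.##/.#./##.] V move#4: V10:+1/###/###/##./##.*, V22:+1/###/.##/.##/###
[###/###/##./##.] end (terminal -1, H#5); searched ..#/..#/.../... to 6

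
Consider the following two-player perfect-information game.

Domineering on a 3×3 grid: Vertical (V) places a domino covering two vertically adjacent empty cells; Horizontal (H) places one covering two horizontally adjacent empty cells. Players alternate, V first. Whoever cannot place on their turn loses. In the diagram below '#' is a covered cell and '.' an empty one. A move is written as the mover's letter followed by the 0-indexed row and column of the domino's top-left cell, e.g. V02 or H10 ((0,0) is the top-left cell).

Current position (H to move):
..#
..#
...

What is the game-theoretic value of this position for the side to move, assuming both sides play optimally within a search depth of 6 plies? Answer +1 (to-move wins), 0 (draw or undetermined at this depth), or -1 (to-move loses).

[..#/..#/...] H move#1: H00:-1/###/..#/..., H10:+1/..#/###/...*, H20:-1/..#/..#/##., H21:-1/..#/..#/.##
[..#/###/...] end (terminal -1, V#2); searched ..#/..#/... to 6

value(..#/..#/..., H) = +1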